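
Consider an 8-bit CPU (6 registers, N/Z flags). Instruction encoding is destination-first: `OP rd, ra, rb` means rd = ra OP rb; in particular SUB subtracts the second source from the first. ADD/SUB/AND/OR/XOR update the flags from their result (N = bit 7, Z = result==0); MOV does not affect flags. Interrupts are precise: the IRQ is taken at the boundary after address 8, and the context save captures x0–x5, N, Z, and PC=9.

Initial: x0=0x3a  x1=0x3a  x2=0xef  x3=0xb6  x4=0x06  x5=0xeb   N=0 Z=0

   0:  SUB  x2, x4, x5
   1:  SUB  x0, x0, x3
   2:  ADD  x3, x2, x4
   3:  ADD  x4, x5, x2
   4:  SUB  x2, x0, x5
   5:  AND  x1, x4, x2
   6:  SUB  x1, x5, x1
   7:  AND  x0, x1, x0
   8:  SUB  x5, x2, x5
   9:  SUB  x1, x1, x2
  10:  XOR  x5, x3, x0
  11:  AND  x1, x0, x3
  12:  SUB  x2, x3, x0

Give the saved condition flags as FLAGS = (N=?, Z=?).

after  0: x0=0x3a x1=0x3a x2=0x1b x3=0xb6 x4=0x06 x5=0xeb  N=0 Z=0
after  1: x0=0x84 x1=0x3a x2=0x1b x3=0xb6 x4=0x06 x5=0xeb  N=1 Z=0
after  2: x0=0x84 x1=0x3a x2=0x1b x3=0x21 x4=0x06 x5=0xeb  N=0 Z=0
after  3: x0=0x84 x1=0x3a x2=0x1b x3=0x21 x4=0x06 x5=0xeb  N=0 Z=0
after  4: x0=0x84 x1=0x3a x2=0x99 x3=0x21 x4=0x06 x5=0xeb  N=1 Z=0
after  5: x0=0x84 x1=0x00 x2=0x99 x3=0x21 x4=0x06 x5=0xeb  N=0 Z=1
after  6: x0=0x84 x1=0xeb x2=0x99 x3=0x21 x4=0x06 x5=0xeb  N=1 Z=0
after  7: x0=0x80 x1=0xeb x2=0x99 x3=0x21 x4=0x06 x5=0xeb  N=1 Z=0
after  8: x0=0x80 x1=0xeb x2=0x99 x3=0x21 x4=0x06 x5=0xae  N=1 Z=0
-- IRQ taken; context saved, return-PC = 9 --

FLAGS = (N=1, Z=0)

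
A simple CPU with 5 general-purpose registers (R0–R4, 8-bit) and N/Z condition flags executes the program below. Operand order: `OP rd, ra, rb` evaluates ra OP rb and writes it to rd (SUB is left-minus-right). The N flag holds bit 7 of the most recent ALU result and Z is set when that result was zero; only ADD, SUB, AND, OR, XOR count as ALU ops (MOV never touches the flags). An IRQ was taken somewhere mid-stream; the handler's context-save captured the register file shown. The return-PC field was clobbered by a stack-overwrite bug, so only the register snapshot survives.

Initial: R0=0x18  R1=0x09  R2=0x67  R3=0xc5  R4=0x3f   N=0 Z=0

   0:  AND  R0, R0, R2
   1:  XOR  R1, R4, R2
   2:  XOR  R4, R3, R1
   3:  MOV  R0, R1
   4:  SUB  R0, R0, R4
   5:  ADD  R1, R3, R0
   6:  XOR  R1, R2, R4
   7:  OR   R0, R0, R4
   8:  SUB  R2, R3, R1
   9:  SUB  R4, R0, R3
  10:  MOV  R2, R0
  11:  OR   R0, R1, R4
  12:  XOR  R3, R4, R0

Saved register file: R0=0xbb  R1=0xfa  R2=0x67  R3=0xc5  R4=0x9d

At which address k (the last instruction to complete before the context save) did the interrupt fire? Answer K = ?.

K = 6

after  0: R0=0x00 R1=0x09 R2=0x67 R3=0xc5 R4=0x3f  N=0 Z=1
after  1: R0=0x00 R1=0x58 R2=0x67 R3=0xc5 R4=0x3f  N=0 Z=0
after  2: R0=0x00 R1=0x58 R2=0x67 R3=0xc5 R4=0x9d  N=1 Z=0
after  3: R0=0x58 R1=0x58 R2=0x67 R3=0xc5 R4=0x9d  N=1 Z=0
after  4: R0=0xbb R1=0x58 R2=0x67 R3=0xc5 R4=0x9d  N=1 Z=0
after  5: R0=0xbb R1=0x80 R2=0x67 R3=0xc5 R4=0x9d  N=1 Z=0
after  6: R0=0xbb R1=0xfa R2=0x67 R3=0xc5 R4=0x9d  N=1 Z=0
-- IRQ taken; context saved, return-PC = 7 --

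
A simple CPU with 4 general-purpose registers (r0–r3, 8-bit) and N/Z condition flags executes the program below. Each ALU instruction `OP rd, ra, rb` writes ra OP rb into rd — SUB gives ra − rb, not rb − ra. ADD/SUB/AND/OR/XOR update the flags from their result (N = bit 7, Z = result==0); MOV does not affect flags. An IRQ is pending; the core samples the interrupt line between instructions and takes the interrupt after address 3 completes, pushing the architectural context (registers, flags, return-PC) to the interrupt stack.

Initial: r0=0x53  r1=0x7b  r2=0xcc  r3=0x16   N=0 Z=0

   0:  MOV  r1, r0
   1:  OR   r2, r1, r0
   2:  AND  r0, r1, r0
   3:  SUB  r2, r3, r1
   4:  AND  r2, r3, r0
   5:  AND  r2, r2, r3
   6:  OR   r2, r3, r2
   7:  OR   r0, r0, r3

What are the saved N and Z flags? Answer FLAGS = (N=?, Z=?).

after  0: r0=0x53 r1=0x53 r2=0xcc r3=0x16  N=0 Z=0
after  1: r0=0x53 r1=0x53 r2=0x53 r3=0x16  N=0 Z=0
after  2: r0=0x53 r1=0x53 r2=0x53 r3=0x16  N=0 Z=0
after  3: r0=0x53 r1=0x53 r2=0xc3 r3=0x16  N=1 Z=0
-- IRQ taken; context saved, return-PC = 4 --

FLAGS = (N=1, Z=0)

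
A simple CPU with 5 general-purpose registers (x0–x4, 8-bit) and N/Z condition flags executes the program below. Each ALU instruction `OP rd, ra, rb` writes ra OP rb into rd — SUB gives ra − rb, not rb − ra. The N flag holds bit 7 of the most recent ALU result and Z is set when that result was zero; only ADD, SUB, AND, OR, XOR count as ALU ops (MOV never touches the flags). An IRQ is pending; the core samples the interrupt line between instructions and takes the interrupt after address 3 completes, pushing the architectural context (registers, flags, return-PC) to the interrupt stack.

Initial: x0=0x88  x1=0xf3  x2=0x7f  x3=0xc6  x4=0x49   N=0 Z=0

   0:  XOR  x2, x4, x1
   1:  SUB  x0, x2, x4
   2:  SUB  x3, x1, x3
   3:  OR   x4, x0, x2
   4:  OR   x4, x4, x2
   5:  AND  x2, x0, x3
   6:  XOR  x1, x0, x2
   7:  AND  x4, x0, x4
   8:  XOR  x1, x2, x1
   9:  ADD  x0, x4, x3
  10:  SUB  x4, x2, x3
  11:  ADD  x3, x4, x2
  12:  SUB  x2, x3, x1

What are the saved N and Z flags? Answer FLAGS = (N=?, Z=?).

FLAGS = (N=1, Z=0)

after  0: x0=0x88 x1=0xf3 x2=0xba x3=0xc6 x4=0x49  N=1 Z=0
after  1: x0=0x71 x1=0xf3 x2=0xba x3=0xc6 x4=0x49  N=0 Z=0
after  2: x0=0x71 x1=0xf3 x2=0xba x3=0x2d x4=0x49  N=0 Z=0
after  3: x0=0x71 x1=0xf3 x2=0xba x3=0x2d x4=0xfb  N=1 Z=0
-- IRQ taken; context saved, return-PC = 4 --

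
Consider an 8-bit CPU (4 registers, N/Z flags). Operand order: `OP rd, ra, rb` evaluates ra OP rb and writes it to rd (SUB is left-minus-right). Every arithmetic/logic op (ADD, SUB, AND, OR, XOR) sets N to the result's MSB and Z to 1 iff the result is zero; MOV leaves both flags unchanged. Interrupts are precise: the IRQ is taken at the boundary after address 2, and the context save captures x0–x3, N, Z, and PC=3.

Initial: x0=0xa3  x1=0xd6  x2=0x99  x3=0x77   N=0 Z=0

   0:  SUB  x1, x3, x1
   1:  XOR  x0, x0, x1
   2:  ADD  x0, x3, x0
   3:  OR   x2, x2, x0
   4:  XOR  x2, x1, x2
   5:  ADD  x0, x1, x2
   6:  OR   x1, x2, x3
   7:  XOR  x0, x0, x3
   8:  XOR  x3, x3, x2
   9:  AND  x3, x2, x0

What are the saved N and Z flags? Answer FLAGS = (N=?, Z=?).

FLAGS = (N=0, Z=0)

after  0: x0=0xa3 x1=0xa1 x2=0x99 x3=0x77  N=1 Z=0
after  1: x0=0x02 x1=0xa1 x2=0x99 x3=0x77  N=0 Z=0
after  2: x0=0x79 x1=0xa1 x2=0x99 x3=0x77  N=0 Z=0
-- IRQ taken; context saved, return-PC = 3 --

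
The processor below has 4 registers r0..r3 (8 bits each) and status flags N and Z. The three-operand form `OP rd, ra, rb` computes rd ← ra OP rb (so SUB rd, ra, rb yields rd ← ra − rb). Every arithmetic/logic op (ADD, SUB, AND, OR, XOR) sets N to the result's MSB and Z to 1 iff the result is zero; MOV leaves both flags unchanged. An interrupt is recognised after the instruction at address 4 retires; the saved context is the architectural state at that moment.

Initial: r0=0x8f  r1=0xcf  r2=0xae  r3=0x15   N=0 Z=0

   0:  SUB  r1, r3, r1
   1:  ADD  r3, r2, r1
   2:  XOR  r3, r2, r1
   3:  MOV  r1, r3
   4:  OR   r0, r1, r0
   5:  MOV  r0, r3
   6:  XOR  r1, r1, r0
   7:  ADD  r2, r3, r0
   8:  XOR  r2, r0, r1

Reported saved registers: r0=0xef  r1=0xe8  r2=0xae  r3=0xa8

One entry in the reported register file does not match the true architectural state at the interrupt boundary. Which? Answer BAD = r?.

after  0: r0=0x8f r1=0x46 r2=0xae r3=0x15  N=0 Z=0
after  1: r0=0x8f r1=0x46 r2=0xae r3=0xf4  N=1 Z=0
after  2: r0=0x8f r1=0x46 r2=0xae r3=0xe8  N=1 Z=0
after  3: r0=0x8f r1=0xe8 r2=0xae r3=0xe8  N=1 Z=0
after  4: r0=0xef r1=0xe8 r2=0xae r3=0xe8  N=1 Z=0
-- IRQ taken; context saved, return-PC = 5 --
mismatch: r3: reported 0xa8 vs actual 0xe8

BAD = r3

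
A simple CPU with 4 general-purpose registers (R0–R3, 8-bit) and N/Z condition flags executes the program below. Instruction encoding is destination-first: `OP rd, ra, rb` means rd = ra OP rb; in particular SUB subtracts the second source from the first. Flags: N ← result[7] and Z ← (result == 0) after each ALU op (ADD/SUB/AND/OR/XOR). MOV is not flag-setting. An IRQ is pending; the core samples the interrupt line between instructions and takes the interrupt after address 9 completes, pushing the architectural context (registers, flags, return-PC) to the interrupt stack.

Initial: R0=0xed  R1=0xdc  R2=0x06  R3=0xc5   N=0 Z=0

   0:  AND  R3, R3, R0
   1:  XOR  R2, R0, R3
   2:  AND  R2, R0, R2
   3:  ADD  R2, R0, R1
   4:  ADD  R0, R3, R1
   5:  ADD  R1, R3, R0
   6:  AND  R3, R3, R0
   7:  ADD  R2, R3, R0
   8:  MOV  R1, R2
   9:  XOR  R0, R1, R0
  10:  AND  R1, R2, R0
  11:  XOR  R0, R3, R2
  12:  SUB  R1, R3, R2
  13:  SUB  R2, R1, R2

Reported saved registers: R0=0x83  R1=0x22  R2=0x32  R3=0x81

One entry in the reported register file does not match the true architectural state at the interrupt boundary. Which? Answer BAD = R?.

BAD = R2

after  0: R0=0xed R1=0xdc R2=0x06 R3=0xc5  N=1 Z=0
after  1: R0=0xed R1=0xdc R2=0x28 R3=0xc5  N=0 Z=0
after  2: R0=0xed R1=0xdc R2=0x28 R3=0xc5  N=0 Z=0
after  3: R0=0xed R1=0xdc R2=0xc9 R3=0xc5  N=1 Z=0
after  4: R0=0xa1 R1=0xdc R2=0xc9 R3=0xc5  N=1 Z=0
after  5: R0=0xa1 R1=0x66 R2=0xc9 R3=0xc5  N=0 Z=0
after  6: R0=0xa1 R1=0x66 R2=0xc9 R3=0x81  N=1 Z=0
after  7: R0=0xa1 R1=0x66 R2=0x22 R3=0x81  N=0 Z=0
after  8: R0=0xa1 R1=0x22 R2=0x22 R3=0x81  N=0 Z=0
after  9: R0=0x83 R1=0x22 R2=0x22 R3=0x81  N=1 Z=0
-- IRQ taken; context saved, return-PC = 10 --
mismatch: R2: reported 0x32 vs actual 0x22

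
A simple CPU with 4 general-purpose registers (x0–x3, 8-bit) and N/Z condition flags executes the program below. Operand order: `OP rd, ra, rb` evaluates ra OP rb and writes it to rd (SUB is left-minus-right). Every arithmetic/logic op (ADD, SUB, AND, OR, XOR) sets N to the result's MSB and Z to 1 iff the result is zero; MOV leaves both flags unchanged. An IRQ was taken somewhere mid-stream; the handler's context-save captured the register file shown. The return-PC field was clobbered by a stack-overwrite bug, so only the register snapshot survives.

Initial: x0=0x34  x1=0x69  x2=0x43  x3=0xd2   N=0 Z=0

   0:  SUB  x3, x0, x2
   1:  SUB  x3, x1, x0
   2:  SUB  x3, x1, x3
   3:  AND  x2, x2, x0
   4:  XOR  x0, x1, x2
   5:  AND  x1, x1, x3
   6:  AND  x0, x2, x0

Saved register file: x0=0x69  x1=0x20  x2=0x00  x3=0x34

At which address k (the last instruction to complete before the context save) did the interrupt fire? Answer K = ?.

after  0: x0=0x34 x1=0x69 x2=0x43 x3=0xf1  N=1 Z=0
after  1: x0=0x34 x1=0x69 x2=0x43 x3=0x35  N=0 Z=0
after  2: x0=0x34 x1=0x69 x2=0x43 x3=0x34  N=0 Z=0
after  3: x0=0x34 x1=0x69 x2=0x00 x3=0x34  N=0 Z=1
after  4: x0=0x69 x1=0x69 x2=0x00 x3=0x34  N=0 Z=0
after  5: x0=0x69 x1=0x20 x2=0x00 x3=0x34  N=0 Z=0
-- IRQ taken; context saved, return-PC = 6 --

K = 5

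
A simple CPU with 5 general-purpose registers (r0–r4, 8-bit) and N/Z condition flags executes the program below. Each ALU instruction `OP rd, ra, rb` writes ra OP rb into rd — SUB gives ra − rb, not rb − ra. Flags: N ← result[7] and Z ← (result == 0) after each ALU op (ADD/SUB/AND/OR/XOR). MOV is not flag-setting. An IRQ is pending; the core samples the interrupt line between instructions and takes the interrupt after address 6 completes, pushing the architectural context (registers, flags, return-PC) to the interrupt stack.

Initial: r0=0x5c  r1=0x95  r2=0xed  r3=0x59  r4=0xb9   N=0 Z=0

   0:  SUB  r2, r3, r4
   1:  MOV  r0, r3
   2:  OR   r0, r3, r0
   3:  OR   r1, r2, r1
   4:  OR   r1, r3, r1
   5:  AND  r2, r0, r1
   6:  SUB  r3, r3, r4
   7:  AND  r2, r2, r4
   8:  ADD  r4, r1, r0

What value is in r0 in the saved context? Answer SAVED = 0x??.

SAVED = 0x59

after  0: r0=0x5c r1=0x95 r2=0xa0 r3=0x59 r4=0xb9  N=1 Z=0
after  1: r0=0x59 r1=0x95 r2=0xa0 r3=0x59 r4=0xb9  N=1 Z=0
after  2: r0=0x59 r1=0x95 r2=0xa0 r3=0x59 r4=0xb9  N=0 Z=0
after  3: r0=0x59 r1=0xb5 r2=0xa0 r3=0x59 r4=0xb9  N=1 Z=0
after  4: r0=0x59 r1=0xfd r2=0xa0 r3=0x59 r4=0xb9  N=1 Z=0
after  5: r0=0x59 r1=0xfd r2=0x59 r3=0x59 r4=0xb9  N=0 Z=0
after  6: r0=0x59 r1=0xfd r2=0x59 r3=0xa0 r4=0xb9  N=1 Z=0
-- IRQ taken; context saved, return-PC = 7 --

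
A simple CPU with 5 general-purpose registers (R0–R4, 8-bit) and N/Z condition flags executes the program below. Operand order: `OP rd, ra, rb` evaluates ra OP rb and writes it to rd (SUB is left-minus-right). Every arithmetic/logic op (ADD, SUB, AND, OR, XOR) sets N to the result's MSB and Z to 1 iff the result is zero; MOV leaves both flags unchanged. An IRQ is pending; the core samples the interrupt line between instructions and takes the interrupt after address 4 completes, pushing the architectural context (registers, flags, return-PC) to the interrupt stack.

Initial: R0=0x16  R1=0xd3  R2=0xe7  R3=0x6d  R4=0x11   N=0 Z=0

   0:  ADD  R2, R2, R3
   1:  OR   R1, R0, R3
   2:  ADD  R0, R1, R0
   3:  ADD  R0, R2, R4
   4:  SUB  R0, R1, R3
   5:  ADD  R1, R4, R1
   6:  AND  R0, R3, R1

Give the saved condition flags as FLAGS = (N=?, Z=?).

after  0: R0=0x16 R1=0xd3 R2=0x54 R3=0x6d R4=0x11  N=0 Z=0
after  1: R0=0x16 R1=0x7f R2=0x54 R3=0x6d R4=0x11  N=0 Z=0
after  2: R0=0x95 R1=0x7f R2=0x54 R3=0x6d R4=0x11  N=1 Z=0
after  3: R0=0x65 R1=0x7f R2=0x54 R3=0x6d R4=0x11  N=0 Z=0
after  4: R0=0x12 R1=0x7f R2=0x54 R3=0x6d R4=0x11  N=0 Z=0
-- IRQ taken; context saved, return-PC = 5 --

FLAGS = (N=0, Z=0)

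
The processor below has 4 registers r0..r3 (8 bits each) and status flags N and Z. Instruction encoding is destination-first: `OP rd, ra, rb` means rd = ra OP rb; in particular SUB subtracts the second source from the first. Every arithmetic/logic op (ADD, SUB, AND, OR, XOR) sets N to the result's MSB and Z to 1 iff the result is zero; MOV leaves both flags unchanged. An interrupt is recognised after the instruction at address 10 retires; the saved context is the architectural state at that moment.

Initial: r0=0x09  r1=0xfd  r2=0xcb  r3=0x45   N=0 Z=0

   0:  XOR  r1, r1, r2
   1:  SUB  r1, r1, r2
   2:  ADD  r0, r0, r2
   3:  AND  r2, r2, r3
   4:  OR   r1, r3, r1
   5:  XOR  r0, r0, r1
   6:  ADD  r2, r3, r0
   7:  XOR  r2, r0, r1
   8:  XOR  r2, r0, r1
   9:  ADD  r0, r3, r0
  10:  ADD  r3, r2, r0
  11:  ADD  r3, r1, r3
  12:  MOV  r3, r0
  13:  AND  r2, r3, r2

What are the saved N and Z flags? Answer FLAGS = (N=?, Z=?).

after  0: r0=0x09 r1=0x36 r2=0xcb r3=0x45  N=0 Z=0
after  1: r0=0x09 r1=0x6b r2=0xcb r3=0x45  N=0 Z=0
after  2: r0=0xd4 r1=0x6b r2=0xcb r3=0x45  N=1 Z=0
after  3: r0=0xd4 r1=0x6b r2=0x41 r3=0x45  N=0 Z=0
after  4: r0=0xd4 r1=0x6f r2=0x41 r3=0x45  N=0 Z=0
after  5: r0=0xbb r1=0x6f r2=0x41 r3=0x45  N=1 Z=0
after  6: r0=0xbb r1=0x6f r2=0x00 r3=0x45  N=0 Z=1
after  7: r0=0xbb r1=0x6f r2=0xd4 r3=0x45  N=1 Z=0
after  8: r0=0xbb r1=0x6f r2=0xd4 r3=0x45  N=1 Z=0
after  9: r0=0x00 r1=0x6f r2=0xd4 r3=0x45  N=0 Z=1
after 10: r0=0x00 r1=0x6f r2=0xd4 r3=0xd4  N=1 Z=0
-- IRQ taken; context saved, return-PC = 11 --

FLAGS = (N=1, Z=0)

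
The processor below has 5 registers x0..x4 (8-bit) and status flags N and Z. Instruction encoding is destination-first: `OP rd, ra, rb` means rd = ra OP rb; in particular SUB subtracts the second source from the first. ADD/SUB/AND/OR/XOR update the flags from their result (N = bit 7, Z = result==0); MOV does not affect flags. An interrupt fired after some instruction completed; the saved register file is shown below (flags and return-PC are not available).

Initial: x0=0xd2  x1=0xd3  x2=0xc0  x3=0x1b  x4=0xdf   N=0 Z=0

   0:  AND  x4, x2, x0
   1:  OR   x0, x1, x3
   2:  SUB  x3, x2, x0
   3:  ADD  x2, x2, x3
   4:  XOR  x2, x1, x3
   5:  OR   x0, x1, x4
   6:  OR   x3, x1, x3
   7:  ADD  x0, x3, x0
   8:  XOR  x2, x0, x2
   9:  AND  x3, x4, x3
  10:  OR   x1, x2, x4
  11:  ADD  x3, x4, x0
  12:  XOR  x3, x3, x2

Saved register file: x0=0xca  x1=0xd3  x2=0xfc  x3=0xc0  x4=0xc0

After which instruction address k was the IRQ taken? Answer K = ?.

K = 9

after  0: x0=0xd2 x1=0xd3 x2=0xc0 x3=0x1b x4=0xc0  N=1 Z=0
after  1: x0=0xdb x1=0xd3 x2=0xc0 x3=0x1b x4=0xc0  N=1 Z=0
after  2: x0=0xdb x1=0xd3 x2=0xc0 x3=0xe5 x4=0xc0  N=1 Z=0
after  3: x0=0xdb x1=0xd3 x2=0xa5 x3=0xe5 x4=0xc0  N=1 Z=0
after  4: x0=0xdb x1=0xd3 x2=0x36 x3=0xe5 x4=0xc0  N=0 Z=0
after  5: x0=0xd3 x1=0xd3 x2=0x36 x3=0xe5 x4=0xc0  N=1 Z=0
after  6: x0=0xd3 x1=0xd3 x2=0x36 x3=0xf7 x4=0xc0  N=1 Z=0
after  7: x0=0xca x1=0xd3 x2=0x36 x3=0xf7 x4=0xc0  N=1 Z=0
after  8: x0=0xca x1=0xd3 x2=0xfc x3=0xf7 x4=0xc0  N=1 Z=0
after  9: x0=0xca x1=0xd3 x2=0xfc x3=0xc0 x4=0xc0  N=1 Z=0
-- IRQ taken; context saved, return-PC = 10 --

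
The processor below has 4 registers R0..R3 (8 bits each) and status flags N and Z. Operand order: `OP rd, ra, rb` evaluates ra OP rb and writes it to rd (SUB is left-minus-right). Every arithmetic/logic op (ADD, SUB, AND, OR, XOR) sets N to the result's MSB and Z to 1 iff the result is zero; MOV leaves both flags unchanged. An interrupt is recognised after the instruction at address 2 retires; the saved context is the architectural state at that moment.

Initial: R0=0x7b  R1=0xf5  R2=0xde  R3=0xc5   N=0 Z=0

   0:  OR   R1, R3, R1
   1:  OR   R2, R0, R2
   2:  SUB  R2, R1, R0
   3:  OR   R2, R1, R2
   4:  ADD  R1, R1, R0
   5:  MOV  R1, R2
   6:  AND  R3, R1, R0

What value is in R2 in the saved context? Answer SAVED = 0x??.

SAVED = 0x7a

after  0: R0=0x7b R1=0xf5 R2=0xde R3=0xc5  N=1 Z=0
after  1: R0=0x7b R1=0xf5 R2=0xff R3=0xc5  N=1 Z=0
after  2: R0=0x7b R1=0xf5 R2=0x7a R3=0xc5  N=0 Z=0
-- IRQ taken; context saved, return-PC = 3 --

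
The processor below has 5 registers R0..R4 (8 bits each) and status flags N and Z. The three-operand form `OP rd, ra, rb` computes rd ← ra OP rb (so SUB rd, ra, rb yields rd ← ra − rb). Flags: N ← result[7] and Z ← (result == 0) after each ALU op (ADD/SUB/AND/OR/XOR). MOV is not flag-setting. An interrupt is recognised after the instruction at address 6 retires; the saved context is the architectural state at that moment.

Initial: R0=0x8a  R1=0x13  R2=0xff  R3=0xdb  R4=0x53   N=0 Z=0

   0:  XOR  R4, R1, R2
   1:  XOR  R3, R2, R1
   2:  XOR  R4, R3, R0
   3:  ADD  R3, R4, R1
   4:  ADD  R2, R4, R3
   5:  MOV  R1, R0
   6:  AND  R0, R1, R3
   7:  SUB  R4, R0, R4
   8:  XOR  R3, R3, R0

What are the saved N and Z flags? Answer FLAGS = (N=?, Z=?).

after  0: R0=0x8a R1=0x13 R2=0xff R3=0xdb R4=0xec  N=1 Z=0
after  1: R0=0x8a R1=0x13 R2=0xff R3=0xec R4=0xec  N=1 Z=0
after  2: R0=0x8a R1=0x13 R2=0xff R3=0xec R4=0x66  N=0 Z=0
after  3: R0=0x8a R1=0x13 R2=0xff R3=0x79 R4=0x66  N=0 Z=0
after  4: R0=0x8a R1=0x13 R2=0xdf R3=0x79 R4=0x66  N=1 Z=0
after  5: R0=0x8a R1=0x8a R2=0xdf R3=0x79 R4=0x66  N=1 Z=0
after  6: R0=0x08 R1=0x8a R2=0xdf R3=0x79 R4=0x66  N=0 Z=0
-- IRQ taken; context saved, return-PC = 7 --

FLAGS = (N=0, Z=0)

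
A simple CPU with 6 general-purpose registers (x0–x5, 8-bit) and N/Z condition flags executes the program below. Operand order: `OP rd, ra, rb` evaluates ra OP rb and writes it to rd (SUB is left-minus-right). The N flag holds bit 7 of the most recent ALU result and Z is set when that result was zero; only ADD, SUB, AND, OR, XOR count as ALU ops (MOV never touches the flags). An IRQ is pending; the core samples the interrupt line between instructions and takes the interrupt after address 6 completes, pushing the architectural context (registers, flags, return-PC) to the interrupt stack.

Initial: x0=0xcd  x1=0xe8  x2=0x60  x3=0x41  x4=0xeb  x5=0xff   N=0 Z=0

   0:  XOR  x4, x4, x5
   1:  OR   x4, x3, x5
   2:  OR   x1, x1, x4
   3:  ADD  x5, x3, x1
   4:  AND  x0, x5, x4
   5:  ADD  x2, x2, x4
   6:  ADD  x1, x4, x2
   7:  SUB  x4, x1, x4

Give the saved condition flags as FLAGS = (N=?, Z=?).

after  0: x0=0xcd x1=0xe8 x2=0x60 x3=0x41 x4=0x14 x5=0xff  N=0 Z=0
after  1: x0=0xcd x1=0xe8 x2=0x60 x3=0x41 x4=0xff x5=0xff  N=1 Z=0
after  2: x0=0xcd x1=0xff x2=0x60 x3=0x41 x4=0xff x5=0xff  N=1 Z=0
after  3: x0=0xcd x1=0xff x2=0x60 x3=0x41 x4=0xff x5=0x40  N=0 Z=0
after  4: x0=0x40 x1=0xff x2=0x60 x3=0x41 x4=0xff x5=0x40  N=0 Z=0
after  5: x0=0x40 x1=0xff x2=0x5f x3=0x41 x4=0xff x5=0x40  N=0 Z=0
after  6: x0=0x40 x1=0x5e x2=0x5f x3=0x41 x4=0xff x5=0x40  N=0 Z=0
-- IRQ taken; context saved, return-PC = 7 --

FLAGS = (N=0, Z=0)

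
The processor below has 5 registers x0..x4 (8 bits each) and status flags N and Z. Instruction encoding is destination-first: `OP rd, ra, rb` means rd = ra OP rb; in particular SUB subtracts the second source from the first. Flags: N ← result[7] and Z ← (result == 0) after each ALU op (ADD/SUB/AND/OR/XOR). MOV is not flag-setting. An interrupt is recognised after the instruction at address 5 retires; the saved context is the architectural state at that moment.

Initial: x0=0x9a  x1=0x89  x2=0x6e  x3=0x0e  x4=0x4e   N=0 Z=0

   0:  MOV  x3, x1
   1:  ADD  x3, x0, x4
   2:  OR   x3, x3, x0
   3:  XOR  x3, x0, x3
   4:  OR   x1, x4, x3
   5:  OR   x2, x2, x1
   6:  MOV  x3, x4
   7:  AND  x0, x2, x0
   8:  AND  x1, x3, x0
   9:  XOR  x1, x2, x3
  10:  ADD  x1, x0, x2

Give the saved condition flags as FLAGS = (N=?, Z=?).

after  0: x0=0x9a x1=0x89 x2=0x6e x3=0x89 x4=0x4e  N=0 Z=0
after  1: x0=0x9a x1=0x89 x2=0x6e x3=0xe8 x4=0x4e  N=1 Z=0
after  2: x0=0x9a x1=0x89 x2=0x6e x3=0xfa x4=0x4e  N=1 Z=0
after  3: x0=0x9a x1=0x89 x2=0x6e x3=0x60 x4=0x4e  N=0 Z=0
after  4: x0=0x9a x1=0x6e x2=0x6e x3=0x60 x4=0x4e  N=0 Z=0
after  5: x0=0x9a x1=0x6e x2=0x6e x3=0x60 x4=0x4e  N=0 Z=0
-- IRQ taken; context saved, return-PC = 6 --

FLAGS = (N=0, Z=0)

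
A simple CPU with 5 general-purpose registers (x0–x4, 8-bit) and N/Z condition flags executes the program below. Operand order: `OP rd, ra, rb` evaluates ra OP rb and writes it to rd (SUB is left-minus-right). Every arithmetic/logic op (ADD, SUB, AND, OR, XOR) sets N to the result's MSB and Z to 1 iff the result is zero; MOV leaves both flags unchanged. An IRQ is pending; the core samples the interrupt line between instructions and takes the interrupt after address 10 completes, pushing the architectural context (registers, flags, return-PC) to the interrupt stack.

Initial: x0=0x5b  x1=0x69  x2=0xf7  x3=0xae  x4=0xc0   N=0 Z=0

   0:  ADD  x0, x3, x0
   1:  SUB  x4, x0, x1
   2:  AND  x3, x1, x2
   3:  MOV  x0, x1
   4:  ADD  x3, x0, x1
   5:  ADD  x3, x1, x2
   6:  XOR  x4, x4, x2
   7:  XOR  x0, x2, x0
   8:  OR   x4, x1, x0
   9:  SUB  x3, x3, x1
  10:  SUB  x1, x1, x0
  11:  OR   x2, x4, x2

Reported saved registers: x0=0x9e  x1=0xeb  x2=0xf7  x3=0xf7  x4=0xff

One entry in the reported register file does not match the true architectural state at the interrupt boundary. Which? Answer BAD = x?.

BAD = x1

after  0: x0=0x09 x1=0x69 x2=0xf7 x3=0xae x4=0xc0  N=0 Z=0
after  1: x0=0x09 x1=0x69 x2=0xf7 x3=0xae x4=0xa0  N=1 Z=0
after  2: x0=0x09 x1=0x69 x2=0xf7 x3=0x61 x4=0xa0  N=0 Z=0
after  3: x0=0x69 x1=0x69 x2=0xf7 x3=0x61 x4=0xa0  N=0 Z=0
after  4: x0=0x69 x1=0x69 x2=0xf7 x3=0xd2 x4=0xa0  N=1 Z=0
after  5: x0=0x69 x1=0x69 x2=0xf7 x3=0x60 x4=0xa0  N=0 Z=0
after  6: x0=0x69 x1=0x69 x2=0xf7 x3=0x60 x4=0x57  N=0 Z=0
after  7: x0=0x9e x1=0x69 x2=0xf7 x3=0x60 x4=0x57  N=1 Z=0
after  8: x0=0x9e x1=0x69 x2=0xf7 x3=0x60 x4=0xff  N=1 Z=0
after  9: x0=0x9e x1=0x69 x2=0xf7 x3=0xf7 x4=0xff  N=1 Z=0
after 10: x0=0x9e x1=0xcb x2=0xf7 x3=0xf7 x4=0xff  N=1 Z=0
-- IRQ taken; context saved, return-PC = 11 --
mismatch: x1: reported 0xeb vs actual 0xcb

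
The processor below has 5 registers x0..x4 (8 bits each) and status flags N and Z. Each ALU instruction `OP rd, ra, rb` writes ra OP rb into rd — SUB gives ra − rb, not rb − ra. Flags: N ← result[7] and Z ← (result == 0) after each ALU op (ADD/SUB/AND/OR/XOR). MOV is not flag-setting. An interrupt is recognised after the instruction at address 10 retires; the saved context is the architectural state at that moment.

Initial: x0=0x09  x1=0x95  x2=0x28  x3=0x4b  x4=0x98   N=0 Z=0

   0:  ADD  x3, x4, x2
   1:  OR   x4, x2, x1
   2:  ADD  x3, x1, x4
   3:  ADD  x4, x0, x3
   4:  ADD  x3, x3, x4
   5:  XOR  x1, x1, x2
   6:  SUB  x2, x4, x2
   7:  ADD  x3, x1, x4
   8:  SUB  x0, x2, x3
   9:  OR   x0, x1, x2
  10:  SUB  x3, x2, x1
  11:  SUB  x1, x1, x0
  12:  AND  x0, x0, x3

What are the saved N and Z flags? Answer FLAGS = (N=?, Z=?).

after  0: x0=0x09 x1=0x95 x2=0x28 x3=0xc0 x4=0x98  N=1 Z=0
after  1: x0=0x09 x1=0x95 x2=0x28 x3=0xc0 x4=0xbd  N=1 Z=0
after  2: x0=0x09 x1=0x95 x2=0x28 x3=0x52 x4=0xbd  N=0 Z=0
after  3: x0=0x09 x1=0x95 x2=0x28 x3=0x52 x4=0x5b  N=0 Z=0
after  4: x0=0x09 x1=0x95 x2=0x28 x3=0xad x4=0x5b  N=1 Z=0
after  5: x0=0x09 x1=0xbd x2=0x28 x3=0xad x4=0x5b  N=1 Z=0
after  6: x0=0x09 x1=0xbd x2=0x33 x3=0xad x4=0x5b  N=0 Z=0
after  7: x0=0x09 x1=0xbd x2=0x33 x3=0x18 x4=0x5b  N=0 Z=0
after  8: x0=0x1b x1=0xbd x2=0x33 x3=0x18 x4=0x5b  N=0 Z=0
after  9: x0=0xbf x1=0xbd x2=0x33 x3=0x18 x4=0x5b  N=1 Z=0
after 10: x0=0xbf x1=0xbd x2=0x33 x3=0x76 x4=0x5b  N=0 Z=0
-- IRQ taken; context saved, return-PC = 11 --

FLAGS = (N=0, Z=0)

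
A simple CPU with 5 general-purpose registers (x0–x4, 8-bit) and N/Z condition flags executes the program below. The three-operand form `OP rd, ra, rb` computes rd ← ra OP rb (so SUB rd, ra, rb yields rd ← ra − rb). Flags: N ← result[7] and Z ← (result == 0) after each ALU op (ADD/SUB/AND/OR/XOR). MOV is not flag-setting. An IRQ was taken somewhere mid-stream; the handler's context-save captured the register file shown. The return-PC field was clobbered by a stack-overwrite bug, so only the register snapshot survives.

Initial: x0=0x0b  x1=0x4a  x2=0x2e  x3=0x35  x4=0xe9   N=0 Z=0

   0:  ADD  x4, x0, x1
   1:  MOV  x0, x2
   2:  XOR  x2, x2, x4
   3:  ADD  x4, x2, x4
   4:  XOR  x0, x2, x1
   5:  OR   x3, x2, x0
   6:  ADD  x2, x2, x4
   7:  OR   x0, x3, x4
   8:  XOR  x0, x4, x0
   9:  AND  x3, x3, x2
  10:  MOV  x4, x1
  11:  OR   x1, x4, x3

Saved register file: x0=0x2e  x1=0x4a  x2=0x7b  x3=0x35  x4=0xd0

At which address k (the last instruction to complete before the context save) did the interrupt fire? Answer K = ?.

after  0: x0=0x0b x1=0x4a x2=0x2e x3=0x35 x4=0x55  N=0 Z=0
after  1: x0=0x2e x1=0x4a x2=0x2e x3=0x35 x4=0x55  N=0 Z=0
after  2: x0=0x2e x1=0x4a x2=0x7b x3=0x35 x4=0x55  N=0 Z=0
after  3: x0=0x2e x1=0x4a x2=0x7b x3=0x35 x4=0xd0  N=1 Z=0
-- IRQ taken; context saved, return-PC = 4 --

K = 3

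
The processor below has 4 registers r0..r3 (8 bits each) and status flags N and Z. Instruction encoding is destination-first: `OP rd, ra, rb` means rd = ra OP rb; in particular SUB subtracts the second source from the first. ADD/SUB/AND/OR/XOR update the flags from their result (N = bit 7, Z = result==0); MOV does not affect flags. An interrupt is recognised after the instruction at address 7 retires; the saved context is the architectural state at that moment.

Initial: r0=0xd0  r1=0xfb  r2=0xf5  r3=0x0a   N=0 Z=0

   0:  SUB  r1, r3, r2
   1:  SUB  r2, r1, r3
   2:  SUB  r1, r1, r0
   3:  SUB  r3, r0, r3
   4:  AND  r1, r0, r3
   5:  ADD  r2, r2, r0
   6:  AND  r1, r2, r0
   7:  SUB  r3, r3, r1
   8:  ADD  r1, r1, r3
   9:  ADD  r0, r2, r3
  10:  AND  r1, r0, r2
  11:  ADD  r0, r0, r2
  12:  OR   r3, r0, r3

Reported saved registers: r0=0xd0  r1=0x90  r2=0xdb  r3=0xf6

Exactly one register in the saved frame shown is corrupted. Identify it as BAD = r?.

after  0: r0=0xd0 r1=0x15 r2=0xf5 r3=0x0a  N=0 Z=0
after  1: r0=0xd0 r1=0x15 r2=0x0b r3=0x0a  N=0 Z=0
after  2: r0=0xd0 r1=0x45 r2=0x0b r3=0x0a  N=0 Z=0
after  3: r0=0xd0 r1=0x45 r2=0x0b r3=0xc6  N=1 Z=0
after  4: r0=0xd0 r1=0xc0 r2=0x0b r3=0xc6  N=1 Z=0
after  5: r0=0xd0 r1=0xc0 r2=0xdb r3=0xc6  N=1 Z=0
after  6: r0=0xd0 r1=0xd0 r2=0xdb r3=0xc6  N=1 Z=0
after  7: r0=0xd0 r1=0xd0 r2=0xdb r3=0xf6  N=1 Z=0
-- IRQ taken; context saved, return-PC = 8 --
mismatch: r1: reported 0x90 vs actual 0xd0

BAD = r1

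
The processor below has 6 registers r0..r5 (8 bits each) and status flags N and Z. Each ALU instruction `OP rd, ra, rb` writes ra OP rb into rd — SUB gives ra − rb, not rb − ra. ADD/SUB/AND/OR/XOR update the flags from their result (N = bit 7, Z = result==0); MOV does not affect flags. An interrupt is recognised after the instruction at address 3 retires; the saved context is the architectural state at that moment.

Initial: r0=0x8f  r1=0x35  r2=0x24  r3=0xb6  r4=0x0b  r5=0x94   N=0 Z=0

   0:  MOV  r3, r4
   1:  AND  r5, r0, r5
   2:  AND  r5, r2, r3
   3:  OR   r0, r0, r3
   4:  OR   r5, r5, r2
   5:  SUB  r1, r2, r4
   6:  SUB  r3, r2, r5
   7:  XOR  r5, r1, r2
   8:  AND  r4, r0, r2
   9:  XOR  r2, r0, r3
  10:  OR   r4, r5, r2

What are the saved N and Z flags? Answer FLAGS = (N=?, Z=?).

after  0: r0=0x8f r1=0x35 r2=0x24 r3=0x0b r4=0x0b r5=0x94  N=0 Z=0
after  1: r0=0x8f r1=0x35 r2=0x24 r3=0x0b r4=0x0b r5=0x84  N=1 Z=0
after  2: r0=0x8f r1=0x35 r2=0x24 r3=0x0b r4=0x0b r5=0x00  N=0 Z=1
after  3: r0=0x8f r1=0x35 r2=0x24 r3=0x0b r4=0x0b r5=0x00  N=1 Z=0
-- IRQ taken; context saved, return-PC = 4 --

FLAGS = (N=1, Z=0)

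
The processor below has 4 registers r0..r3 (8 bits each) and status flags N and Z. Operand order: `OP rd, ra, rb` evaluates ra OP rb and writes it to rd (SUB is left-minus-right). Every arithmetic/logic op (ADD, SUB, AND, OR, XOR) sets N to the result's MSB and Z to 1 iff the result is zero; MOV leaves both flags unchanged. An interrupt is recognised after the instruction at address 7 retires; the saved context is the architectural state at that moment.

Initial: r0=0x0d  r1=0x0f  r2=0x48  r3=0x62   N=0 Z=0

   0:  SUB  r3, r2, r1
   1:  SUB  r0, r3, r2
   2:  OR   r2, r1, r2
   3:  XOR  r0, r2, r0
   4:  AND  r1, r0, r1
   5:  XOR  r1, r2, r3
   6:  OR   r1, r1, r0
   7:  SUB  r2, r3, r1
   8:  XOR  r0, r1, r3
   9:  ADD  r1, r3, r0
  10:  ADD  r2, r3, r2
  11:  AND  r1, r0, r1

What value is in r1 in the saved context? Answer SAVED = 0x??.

SAVED = 0xfe

after  0: r0=0x0d r1=0x0f r2=0x48 r3=0x39  N=0 Z=0
after  1: r0=0xf1 r1=0x0f r2=0x48 r3=0x39  N=1 Z=0
after  2: r0=0xf1 r1=0x0f r2=0x4f r3=0x39  N=0 Z=0
after  3: r0=0xbe r1=0x0f r2=0x4f r3=0x39  N=1 Z=0
after  4: r0=0xbe r1=0x0e r2=0x4f r3=0x39  N=0 Z=0
after  5: r0=0xbe r1=0x76 r2=0x4f r3=0x39  N=0 Z=0
after  6: r0=0xbe r1=0xfe r2=0x4f r3=0x39  N=1 Z=0
after  7: r0=0xbe r1=0xfe r2=0x3b r3=0x39  N=0 Z=0
-- IRQ taken; context saved, return-PC = 8 --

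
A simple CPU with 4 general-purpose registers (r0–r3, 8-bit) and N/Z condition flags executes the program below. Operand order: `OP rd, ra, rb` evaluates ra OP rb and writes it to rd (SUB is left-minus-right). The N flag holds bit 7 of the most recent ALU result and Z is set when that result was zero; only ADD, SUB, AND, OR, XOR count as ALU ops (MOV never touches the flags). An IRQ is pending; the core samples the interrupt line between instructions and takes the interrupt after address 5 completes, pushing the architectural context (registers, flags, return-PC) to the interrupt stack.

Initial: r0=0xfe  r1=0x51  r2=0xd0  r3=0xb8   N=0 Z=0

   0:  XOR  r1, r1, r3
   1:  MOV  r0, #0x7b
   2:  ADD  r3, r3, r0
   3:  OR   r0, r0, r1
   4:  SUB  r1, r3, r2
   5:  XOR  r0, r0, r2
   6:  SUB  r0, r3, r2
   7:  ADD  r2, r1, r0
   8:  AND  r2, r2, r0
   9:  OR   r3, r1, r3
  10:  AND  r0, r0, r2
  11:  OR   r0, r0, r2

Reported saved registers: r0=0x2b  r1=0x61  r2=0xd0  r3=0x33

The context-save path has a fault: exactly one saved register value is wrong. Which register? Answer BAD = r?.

after  0: r0=0xfe r1=0xe9 r2=0xd0 r3=0xb8  N=1 Z=0
after  1: r0=0x7b r1=0xe9 r2=0xd0 r3=0xb8  N=1 Z=0
after  2: r0=0x7b r1=0xe9 r2=0xd0 r3=0x33  N=0 Z=0
after  3: r0=0xfb r1=0xe9 r2=0xd0 r3=0x33  N=1 Z=0
after  4: r0=0xfb r1=0x63 r2=0xd0 r3=0x33  N=0 Z=0
after  5: r0=0x2b r1=0x63 r2=0xd0 r3=0x33  N=0 Z=0
-- IRQ taken; context saved, return-PC = 6 --
mismatch: r1: reported 0x61 vs actual 0x63

BAD = r1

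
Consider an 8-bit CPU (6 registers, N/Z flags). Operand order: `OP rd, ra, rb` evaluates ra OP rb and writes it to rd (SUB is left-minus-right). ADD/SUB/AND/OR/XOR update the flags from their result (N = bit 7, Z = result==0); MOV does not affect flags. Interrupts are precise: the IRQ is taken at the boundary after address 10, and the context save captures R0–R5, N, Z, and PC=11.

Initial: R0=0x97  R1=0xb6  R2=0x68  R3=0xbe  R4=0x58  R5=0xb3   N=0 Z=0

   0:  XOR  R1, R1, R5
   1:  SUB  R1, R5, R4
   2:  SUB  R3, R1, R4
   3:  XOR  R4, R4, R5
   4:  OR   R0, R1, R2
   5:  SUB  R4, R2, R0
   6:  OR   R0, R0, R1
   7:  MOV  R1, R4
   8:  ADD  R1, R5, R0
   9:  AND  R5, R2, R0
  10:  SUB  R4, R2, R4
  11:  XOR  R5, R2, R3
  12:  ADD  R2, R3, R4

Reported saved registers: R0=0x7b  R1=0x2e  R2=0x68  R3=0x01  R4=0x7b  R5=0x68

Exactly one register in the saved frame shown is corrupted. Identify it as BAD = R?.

BAD = R3

after  0: R0=0x97 R1=0x05 R2=0x68 R3=0xbe R4=0x58 R5=0xb3  N=0 Z=0
after  1: R0=0x97 R1=0x5b R2=0x68 R3=0xbe R4=0x58 R5=0xb3  N=0 Z=0
after  2: R0=0x97 R1=0x5b R2=0x68 R3=0x03 R4=0x58 R5=0xb3  N=0 Z=0
after  3: R0=0x97 R1=0x5b R2=0x68 R3=0x03 R4=0xeb R5=0xb3  N=1 Z=0
after  4: R0=0x7b R1=0x5b R2=0x68 R3=0x03 R4=0xeb R5=0xb3  N=0 Z=0
after  5: R0=0x7b R1=0x5b R2=0x68 R3=0x03 R4=0xed R5=0xb3  N=1 Z=0
after  6: R0=0x7b R1=0x5b R2=0x68 R3=0x03 R4=0xed R5=0xb3  N=0 Z=0
after  7: R0=0x7b R1=0xed R2=0x68 R3=0x03 R4=0xed R5=0xb3  N=0 Z=0
after  8: R0=0x7b R1=0x2e R2=0x68 R3=0x03 R4=0xed R5=0xb3  N=0 Z=0
after  9: R0=0x7b R1=0x2e R2=0x68 R3=0x03 R4=0xed R5=0x68  N=0 Z=0
after 10: R0=0x7b R1=0x2e R2=0x68 R3=0x03 R4=0x7b R5=0x68  N=0 Z=0
-- IRQ taken; context saved, return-PC = 11 --
mismatch: R3: reported 0x01 vs actual 0x03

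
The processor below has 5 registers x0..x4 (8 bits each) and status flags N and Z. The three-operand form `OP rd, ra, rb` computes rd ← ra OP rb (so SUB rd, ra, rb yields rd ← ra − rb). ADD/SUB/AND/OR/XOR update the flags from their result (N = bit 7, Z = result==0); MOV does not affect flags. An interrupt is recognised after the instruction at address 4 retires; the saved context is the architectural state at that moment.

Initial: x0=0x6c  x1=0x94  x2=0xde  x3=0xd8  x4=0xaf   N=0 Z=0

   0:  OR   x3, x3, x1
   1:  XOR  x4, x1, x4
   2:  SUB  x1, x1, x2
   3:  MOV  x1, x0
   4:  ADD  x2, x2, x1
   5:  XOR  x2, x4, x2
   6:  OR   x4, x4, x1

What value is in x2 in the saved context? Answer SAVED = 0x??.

SAVED = 0x4a

after  0: x0=0x6c x1=0x94 x2=0xde x3=0xdc x4=0xaf  N=1 Z=0
after  1: x0=0x6c x1=0x94 x2=0xde x3=0xdc x4=0x3b  N=0 Z=0
after  2: x0=0x6c x1=0xb6 x2=0xde x3=0xdc x4=0x3b  N=1 Z=0
after  3: x0=0x6c x1=0x6c x2=0xde x3=0xdc x4=0x3b  N=1 Z=0
after  4: x0=0x6c x1=0x6c x2=0x4a x3=0xdc x4=0x3b  N=0 Z=0
-- IRQ taken; context saved, return-PC = 5 --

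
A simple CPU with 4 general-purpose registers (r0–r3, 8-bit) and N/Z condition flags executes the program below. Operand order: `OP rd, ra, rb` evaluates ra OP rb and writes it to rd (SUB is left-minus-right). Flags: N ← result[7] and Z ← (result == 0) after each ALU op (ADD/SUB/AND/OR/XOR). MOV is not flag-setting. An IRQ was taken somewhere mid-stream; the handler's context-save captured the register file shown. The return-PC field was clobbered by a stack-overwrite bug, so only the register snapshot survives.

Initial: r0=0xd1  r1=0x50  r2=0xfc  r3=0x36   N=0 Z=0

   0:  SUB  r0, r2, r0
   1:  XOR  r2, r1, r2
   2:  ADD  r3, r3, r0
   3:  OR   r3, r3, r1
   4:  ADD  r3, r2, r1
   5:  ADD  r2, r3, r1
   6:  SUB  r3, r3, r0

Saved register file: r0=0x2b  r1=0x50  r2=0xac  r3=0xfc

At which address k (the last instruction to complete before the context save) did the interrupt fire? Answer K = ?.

K = 4

after  0: r0=0x2b r1=0x50 r2=0xfc r3=0x36  N=0 Z=0
after  1: r0=0x2b r1=0x50 r2=0xac r3=0x36  N=1 Z=0
after  2: r0=0x2b r1=0x50 r2=0xac r3=0x61  N=0 Z=0
after  3: r0=0x2b r1=0x50 r2=0xac r3=0x71  N=0 Z=0
after  4: r0=0x2b r1=0x50 r2=0xac r3=0xfc  N=1 Z=0
-- IRQ taken; context saved, return-PC = 5 --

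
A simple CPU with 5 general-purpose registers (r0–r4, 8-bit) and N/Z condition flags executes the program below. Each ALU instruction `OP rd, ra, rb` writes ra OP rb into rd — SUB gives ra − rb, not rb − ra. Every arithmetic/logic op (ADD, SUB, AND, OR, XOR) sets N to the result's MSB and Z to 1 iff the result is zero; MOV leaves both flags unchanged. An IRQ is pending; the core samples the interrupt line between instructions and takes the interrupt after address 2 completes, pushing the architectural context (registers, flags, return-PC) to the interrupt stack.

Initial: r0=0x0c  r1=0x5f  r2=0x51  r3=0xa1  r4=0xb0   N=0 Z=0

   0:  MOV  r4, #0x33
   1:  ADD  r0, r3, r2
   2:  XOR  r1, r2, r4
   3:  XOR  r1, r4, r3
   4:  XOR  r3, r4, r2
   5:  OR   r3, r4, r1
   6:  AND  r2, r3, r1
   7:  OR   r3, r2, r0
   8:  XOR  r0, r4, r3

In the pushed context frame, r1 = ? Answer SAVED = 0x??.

after  0: r0=0x0c r1=0x5f r2=0x51 r3=0xa1 r4=0x33  N=0 Z=0
after  1: r0=0xf2 r1=0x5f r2=0x51 r3=0xa1 r4=0x33  N=1 Z=0
after  2: r0=0xf2 r1=0x62 r2=0x51 r3=0xa1 r4=0x33  N=0 Z=0
-- IRQ taken; context saved, return-PC = 3 --

SAVED = 0x62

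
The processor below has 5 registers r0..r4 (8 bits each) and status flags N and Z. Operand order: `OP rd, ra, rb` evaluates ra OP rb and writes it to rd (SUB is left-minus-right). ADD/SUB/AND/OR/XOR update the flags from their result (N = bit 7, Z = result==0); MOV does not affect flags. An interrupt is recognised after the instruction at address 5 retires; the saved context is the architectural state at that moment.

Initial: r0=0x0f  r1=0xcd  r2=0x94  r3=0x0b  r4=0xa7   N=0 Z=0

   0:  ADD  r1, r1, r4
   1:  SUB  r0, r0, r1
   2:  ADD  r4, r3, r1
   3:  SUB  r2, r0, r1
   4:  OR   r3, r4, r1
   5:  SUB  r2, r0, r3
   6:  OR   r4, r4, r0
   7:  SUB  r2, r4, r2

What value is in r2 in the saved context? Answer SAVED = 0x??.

SAVED = 0x1c

after  0: r0=0x0f r1=0x74 r2=0x94 r3=0x0b r4=0xa7  N=0 Z=0
after  1: r0=0x9b r1=0x74 r2=0x94 r3=0x0b r4=0xa7  N=1 Z=0
after  2: r0=0x9b r1=0x74 r2=0x94 r3=0x0b r4=0x7f  N=0 Z=0
after  3: r0=0x9b r1=0x74 r2=0x27 r3=0x0b r4=0x7f  N=0 Z=0
after  4: r0=0x9b r1=0x74 r2=0x27 r3=0x7f r4=0x7f  N=0 Z=0
after  5: r0=0x9b r1=0x74 r2=0x1c r3=0x7f r4=0x7f  N=0 Z=0
-- IRQ taken; context saved, return-PC = 6 --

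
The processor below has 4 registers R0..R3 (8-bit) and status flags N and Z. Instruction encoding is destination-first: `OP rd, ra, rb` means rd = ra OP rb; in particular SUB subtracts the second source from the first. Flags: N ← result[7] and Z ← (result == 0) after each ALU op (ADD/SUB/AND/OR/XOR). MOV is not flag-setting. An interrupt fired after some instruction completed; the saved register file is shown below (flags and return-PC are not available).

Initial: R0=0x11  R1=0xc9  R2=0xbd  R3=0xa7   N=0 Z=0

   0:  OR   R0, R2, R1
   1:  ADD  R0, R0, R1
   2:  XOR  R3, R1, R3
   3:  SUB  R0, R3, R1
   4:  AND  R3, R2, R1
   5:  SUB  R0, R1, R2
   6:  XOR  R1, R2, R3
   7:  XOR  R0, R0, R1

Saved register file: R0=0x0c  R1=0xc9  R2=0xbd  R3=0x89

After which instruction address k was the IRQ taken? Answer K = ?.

K = 5

after  0: R0=0xfd R1=0xc9 R2=0xbd R3=0xa7  N=1 Z=0
after  1: R0=0xc6 R1=0xc9 R2=0xbd R3=0xa7  N=1 Z=0
after  2: R0=0xc6 R1=0xc9 R2=0xbd R3=0x6e  N=0 Z=0
after  3: R0=0xa5 R1=0xc9 R2=0xbd R3=0x6e  N=1 Z=0
after  4: R0=0xa5 R1=0xc9 R2=0xbd R3=0x89  N=1 Z=0
after  5: R0=0x0c R1=0xc9 R2=0xbd R3=0x89  N=0 Z=0
-- IRQ taken; context saved, return-PC = 6 --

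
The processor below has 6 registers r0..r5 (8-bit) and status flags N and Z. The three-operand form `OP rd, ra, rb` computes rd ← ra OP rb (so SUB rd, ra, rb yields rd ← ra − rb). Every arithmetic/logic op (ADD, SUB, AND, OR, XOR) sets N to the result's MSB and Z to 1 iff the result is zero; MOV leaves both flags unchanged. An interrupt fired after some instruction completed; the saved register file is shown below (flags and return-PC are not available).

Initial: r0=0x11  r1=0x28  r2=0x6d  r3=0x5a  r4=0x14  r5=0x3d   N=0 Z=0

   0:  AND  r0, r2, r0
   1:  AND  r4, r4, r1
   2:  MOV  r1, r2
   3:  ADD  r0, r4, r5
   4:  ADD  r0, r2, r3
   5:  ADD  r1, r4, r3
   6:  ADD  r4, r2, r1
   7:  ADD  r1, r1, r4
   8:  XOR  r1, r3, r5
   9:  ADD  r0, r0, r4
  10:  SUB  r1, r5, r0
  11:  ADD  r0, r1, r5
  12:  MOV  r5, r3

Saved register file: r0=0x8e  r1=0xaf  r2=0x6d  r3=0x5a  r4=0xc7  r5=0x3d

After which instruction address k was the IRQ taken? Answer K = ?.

K = 10

after  0: r0=0x01 r1=0x28 r2=0x6d r3=0x5a r4=0x14 r5=0x3d  N=0 Z=0
after  1: r0=0x01 r1=0x28 r2=0x6d r3=0x5a r4=0x00 r5=0x3d  N=0 Z=1
after  2: r0=0x01 r1=0x6d r2=0x6d r3=0x5a r4=0x00 r5=0x3d  N=0 Z=1
after  3: r0=0x3d r1=0x6d r2=0x6d r3=0x5a r4=0x00 r5=0x3d  N=0 Z=0
after  4: r0=0xc7 r1=0x6d r2=0x6d r3=0x5a r4=0x00 r5=0x3d  N=1 Z=0
after  5: r0=0xc7 r1=0x5a r2=0x6d r3=0x5a r4=0x00 r5=0x3d  N=0 Z=0
after  6: r0=0xc7 r1=0x5a r2=0x6d r3=0x5a r4=0xc7 r5=0x3d  N=1 Z=0
after  7: r0=0xc7 r1=0x21 r2=0x6d r3=0x5a r4=0xc7 r5=0x3d  N=0 Z=0
after  8: r0=0xc7 r1=0x67 r2=0x6d r3=0x5a r4=0xc7 r5=0x3d  N=0 Z=0
after  9: r0=0x8e r1=0x67 r2=0x6d r3=0x5a r4=0xc7 r5=0x3d  N=1 Z=0
after 10: r0=0x8e r1=0xaf r2=0x6d r3=0x5a r4=0xc7 r5=0x3d  N=1 Z=0
-- IRQ taken; context saved, return-PC = 11 --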